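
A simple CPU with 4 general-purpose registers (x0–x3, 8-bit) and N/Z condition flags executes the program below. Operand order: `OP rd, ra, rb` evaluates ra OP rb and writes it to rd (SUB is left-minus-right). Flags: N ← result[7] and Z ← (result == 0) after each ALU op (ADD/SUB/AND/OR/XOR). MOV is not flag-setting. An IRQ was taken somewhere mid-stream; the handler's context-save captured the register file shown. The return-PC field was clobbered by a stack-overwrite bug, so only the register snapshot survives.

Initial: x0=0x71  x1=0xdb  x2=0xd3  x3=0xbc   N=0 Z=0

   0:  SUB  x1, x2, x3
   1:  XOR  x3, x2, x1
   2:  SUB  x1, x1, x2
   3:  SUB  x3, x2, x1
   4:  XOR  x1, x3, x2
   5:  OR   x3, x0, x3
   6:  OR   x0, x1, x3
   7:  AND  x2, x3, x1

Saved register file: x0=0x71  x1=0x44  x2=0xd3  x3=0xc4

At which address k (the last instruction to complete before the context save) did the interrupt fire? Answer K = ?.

K = 2

after  0: x0=0x71 x1=0x17 x2=0xd3 x3=0xbc  N=0 Z=0
after  1: x0=0x71 x1=0x17 x2=0xd3 x3=0xc4  N=1 Z=0
after  2: x0=0x71 x1=0x44 x2=0xd3 x3=0xc4  N=0 Z=0
-- IRQ taken; context saved, return-PC = 3 --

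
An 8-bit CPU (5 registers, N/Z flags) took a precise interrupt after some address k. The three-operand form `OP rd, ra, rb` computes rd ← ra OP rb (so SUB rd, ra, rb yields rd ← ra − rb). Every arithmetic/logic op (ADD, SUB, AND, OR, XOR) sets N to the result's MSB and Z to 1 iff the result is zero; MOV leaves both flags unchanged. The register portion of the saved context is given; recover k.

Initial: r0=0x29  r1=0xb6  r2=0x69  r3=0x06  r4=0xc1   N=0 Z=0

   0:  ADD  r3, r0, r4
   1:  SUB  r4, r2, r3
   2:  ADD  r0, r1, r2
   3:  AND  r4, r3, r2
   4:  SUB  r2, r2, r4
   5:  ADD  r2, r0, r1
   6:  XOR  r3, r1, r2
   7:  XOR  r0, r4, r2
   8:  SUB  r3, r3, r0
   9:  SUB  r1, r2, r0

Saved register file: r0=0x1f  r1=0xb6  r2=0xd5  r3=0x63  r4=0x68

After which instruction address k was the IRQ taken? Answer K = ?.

K = 6

after  0: r0=0x29 r1=0xb6 r2=0x69 r3=0xea r4=0xc1  N=1 Z=0
after  1: r0=0x29 r1=0xb6 r2=0x69 r3=0xea r4=0x7f  N=0 Z=0
after  2: r0=0x1f r1=0xb6 r2=0x69 r3=0xea r4=0x7f  N=0 Z=0
after  3: r0=0x1f r1=0xb6 r2=0x69 r3=0xea r4=0x68  N=0 Z=0
after  4: r0=0x1f r1=0xb6 r2=0x01 r3=0xea r4=0x68  N=0 Z=0
after  5: r0=0x1f r1=0xb6 r2=0xd5 r3=0xea r4=0x68  N=1 Z=0
after  6: r0=0x1f r1=0xb6 r2=0xd5 r3=0x63 r4=0x68  N=0 Z=0
-- IRQ taken; context saved, return-PC = 7 --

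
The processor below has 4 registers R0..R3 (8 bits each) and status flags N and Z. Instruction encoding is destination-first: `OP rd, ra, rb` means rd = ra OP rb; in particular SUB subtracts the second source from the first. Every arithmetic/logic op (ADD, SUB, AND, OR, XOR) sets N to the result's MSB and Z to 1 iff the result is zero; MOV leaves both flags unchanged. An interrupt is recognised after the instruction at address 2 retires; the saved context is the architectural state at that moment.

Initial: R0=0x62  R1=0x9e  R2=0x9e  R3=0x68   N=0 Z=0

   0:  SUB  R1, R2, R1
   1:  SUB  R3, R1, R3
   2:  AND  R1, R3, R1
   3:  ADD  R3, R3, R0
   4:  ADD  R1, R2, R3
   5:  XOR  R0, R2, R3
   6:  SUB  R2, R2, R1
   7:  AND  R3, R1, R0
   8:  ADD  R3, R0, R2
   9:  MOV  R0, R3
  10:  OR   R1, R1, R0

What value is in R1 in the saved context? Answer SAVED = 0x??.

SAVED = 0x00

after  0: R0=0x62 R1=0x00 R2=0x9e R3=0x68  N=0 Z=1
after  1: R0=0x62 R1=0x00 R2=0x9e R3=0x98  N=1 Z=0
after  2: R0=0x62 R1=0x00 R2=0x9e R3=0x98  N=0 Z=1
-- IRQ taken; context saved, return-PC = 3 --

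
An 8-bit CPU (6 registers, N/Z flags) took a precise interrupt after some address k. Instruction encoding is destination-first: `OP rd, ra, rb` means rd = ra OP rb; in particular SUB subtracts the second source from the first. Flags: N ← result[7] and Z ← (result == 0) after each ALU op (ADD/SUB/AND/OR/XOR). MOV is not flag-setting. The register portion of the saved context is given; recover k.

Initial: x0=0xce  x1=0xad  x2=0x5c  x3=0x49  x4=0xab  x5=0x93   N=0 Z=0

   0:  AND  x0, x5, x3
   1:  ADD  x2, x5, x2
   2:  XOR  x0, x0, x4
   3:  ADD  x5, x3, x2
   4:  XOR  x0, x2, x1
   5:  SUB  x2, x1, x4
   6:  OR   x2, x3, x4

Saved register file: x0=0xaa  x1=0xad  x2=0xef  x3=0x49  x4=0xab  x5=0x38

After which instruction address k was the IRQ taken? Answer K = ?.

after  0: x0=0x01 x1=0xad x2=0x5c x3=0x49 x4=0xab x5=0x93  N=0 Z=0
after  1: x0=0x01 x1=0xad x2=0xef x3=0x49 x4=0xab x5=0x93  N=1 Z=0
after  2: x0=0xaa x1=0xad x2=0xef x3=0x49 x4=0xab x5=0x93  N=1 Z=0
after  3: x0=0xaa x1=0xad x2=0xef x3=0x49 x4=0xab x5=0x38  N=0 Z=0
-- IRQ taken; context saved, return-PC = 4 --

K = 3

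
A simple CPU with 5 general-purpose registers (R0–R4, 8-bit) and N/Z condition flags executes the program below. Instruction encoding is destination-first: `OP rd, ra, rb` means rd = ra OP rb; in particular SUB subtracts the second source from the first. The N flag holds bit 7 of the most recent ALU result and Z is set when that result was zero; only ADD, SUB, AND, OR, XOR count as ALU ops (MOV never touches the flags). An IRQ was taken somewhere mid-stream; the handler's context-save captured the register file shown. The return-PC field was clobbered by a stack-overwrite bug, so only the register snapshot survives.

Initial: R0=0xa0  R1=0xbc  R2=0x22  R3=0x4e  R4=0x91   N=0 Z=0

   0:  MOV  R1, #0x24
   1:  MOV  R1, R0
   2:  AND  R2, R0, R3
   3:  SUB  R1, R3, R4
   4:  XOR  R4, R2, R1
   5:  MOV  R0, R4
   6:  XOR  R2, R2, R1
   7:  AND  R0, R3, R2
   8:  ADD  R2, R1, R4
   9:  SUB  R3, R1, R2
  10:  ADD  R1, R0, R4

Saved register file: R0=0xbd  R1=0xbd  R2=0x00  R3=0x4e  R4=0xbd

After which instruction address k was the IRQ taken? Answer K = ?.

after  0: R0=0xa0 R1=0x24 R2=0x22 R3=0x4e R4=0x91  N=0 Z=0
after  1: R0=0xa0 R1=0xa0 R2=0x22 R3=0x4e R4=0x91  N=0 Z=0
after  2: R0=0xa0 R1=0xa0 R2=0x00 R3=0x4e R4=0x91  N=0 Z=1
after  3: R0=0xa0 R1=0xbd R2=0x00 R3=0x4e R4=0x91  N=1 Z=0
after  4: R0=0xa0 R1=0xbd R2=0x00 R3=0x4e R4=0xbd  N=1 Z=0
after  5: R0=0xbd R1=0xbd R2=0x00 R3=0x4e R4=0xbd  N=1 Z=0
-- IRQ taken; context saved, return-PC = 6 --

K = 5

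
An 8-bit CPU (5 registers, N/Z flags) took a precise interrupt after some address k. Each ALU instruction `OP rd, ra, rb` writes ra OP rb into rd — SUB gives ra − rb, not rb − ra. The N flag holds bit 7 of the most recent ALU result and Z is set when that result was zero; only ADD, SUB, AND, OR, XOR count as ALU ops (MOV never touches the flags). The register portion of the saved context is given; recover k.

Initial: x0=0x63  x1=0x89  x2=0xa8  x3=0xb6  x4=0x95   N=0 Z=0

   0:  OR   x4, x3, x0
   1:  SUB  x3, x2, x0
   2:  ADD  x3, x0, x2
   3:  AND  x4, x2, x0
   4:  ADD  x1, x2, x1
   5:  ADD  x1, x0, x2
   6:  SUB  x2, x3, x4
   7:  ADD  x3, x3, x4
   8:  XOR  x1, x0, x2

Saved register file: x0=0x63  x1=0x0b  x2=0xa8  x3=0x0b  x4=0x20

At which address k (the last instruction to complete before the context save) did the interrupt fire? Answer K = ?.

after  0: x0=0x63 x1=0x89 x2=0xa8 x3=0xb6 x4=0xf7  N=1 Z=0
after  1: x0=0x63 x1=0x89 x2=0xa8 x3=0x45 x4=0xf7  N=0 Z=0
after  2: x0=0x63 x1=0x89 x2=0xa8 x3=0x0b x4=0xf7  N=0 Z=0
after  3: x0=0x63 x1=0x89 x2=0xa8 x3=0x0b x4=0x20  N=0 Z=0
after  4: x0=0x63 x1=0x31 x2=0xa8 x3=0x0b x4=0x20  N=0 Z=0
after  5: x0=0x63 x1=0x0b x2=0xa8 x3=0x0b x4=0x20  N=0 Z=0
-- IRQ taken; context saved, return-PC = 6 --

K = 5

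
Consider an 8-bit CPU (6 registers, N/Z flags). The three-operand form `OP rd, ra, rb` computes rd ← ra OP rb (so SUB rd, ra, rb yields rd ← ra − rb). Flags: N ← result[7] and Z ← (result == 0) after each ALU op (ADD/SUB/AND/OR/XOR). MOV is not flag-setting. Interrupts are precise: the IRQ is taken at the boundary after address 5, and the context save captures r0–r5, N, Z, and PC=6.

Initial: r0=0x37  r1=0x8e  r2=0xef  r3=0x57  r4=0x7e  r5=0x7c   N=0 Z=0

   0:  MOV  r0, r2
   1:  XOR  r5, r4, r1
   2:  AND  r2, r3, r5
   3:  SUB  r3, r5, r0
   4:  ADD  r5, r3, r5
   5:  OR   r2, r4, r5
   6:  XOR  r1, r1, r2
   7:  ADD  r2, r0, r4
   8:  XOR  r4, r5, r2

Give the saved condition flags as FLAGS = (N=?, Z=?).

after  0: r0=0xef r1=0x8e r2=0xef r3=0x57 r4=0x7e r5=0x7c  N=0 Z=0
after  1: r0=0xef r1=0x8e r2=0xef r3=0x57 r4=0x7e r5=0xf0  N=1 Z=0
after  2: r0=0xef r1=0x8e r2=0x50 r3=0x57 r4=0x7e r5=0xf0  N=0 Z=0
after  3: r0=0xef r1=0x8e r2=0x50 r3=0x01 r4=0x7e r5=0xf0  N=0 Z=0
after  4: r0=0xef r1=0x8e r2=0x50 r3=0x01 r4=0x7e r5=0xf1  N=1 Z=0
after  5: r0=0xef r1=0x8e r2=0xff r3=0x01 r4=0x7e r5=0xf1  N=1 Z=0
-- IRQ taken; context saved, return-PC = 6 --

FLAGS = (N=1, Z=0)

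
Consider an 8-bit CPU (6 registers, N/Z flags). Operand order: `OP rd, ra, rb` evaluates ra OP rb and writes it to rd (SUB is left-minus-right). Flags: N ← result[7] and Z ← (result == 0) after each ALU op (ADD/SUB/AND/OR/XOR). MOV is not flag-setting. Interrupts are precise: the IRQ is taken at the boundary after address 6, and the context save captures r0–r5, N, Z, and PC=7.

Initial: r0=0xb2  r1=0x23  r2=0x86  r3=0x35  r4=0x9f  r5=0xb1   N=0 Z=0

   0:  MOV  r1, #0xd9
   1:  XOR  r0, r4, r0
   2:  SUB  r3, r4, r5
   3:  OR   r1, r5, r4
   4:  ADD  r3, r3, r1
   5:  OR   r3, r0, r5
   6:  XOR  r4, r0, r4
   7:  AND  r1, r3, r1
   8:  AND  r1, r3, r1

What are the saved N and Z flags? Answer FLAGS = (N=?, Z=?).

after  0: r0=0xb2 r1=0xd9 r2=0x86 r3=0x35 r4=0x9f r5=0xb1  N=0 Z=0
after  1: r0=0x2d r1=0xd9 r2=0x86 r3=0x35 r4=0x9f r5=0xb1  N=0 Z=0
after  2: r0=0x2d r1=0xd9 r2=0x86 r3=0xee r4=0x9f r5=0xb1  N=1 Z=0
after  3: r0=0x2d r1=0xbf r2=0x86 r3=0xee r4=0x9f r5=0xb1  N=1 Z=0
after  4: r0=0x2d r1=0xbf r2=0x86 r3=0xad r4=0x9f r5=0xb1  N=1 Z=0
after  5: r0=0x2d r1=0xbf r2=0x86 r3=0xbd r4=0x9f r5=0xb1  N=1 Z=0
after  6: r0=0x2d r1=0xbf r2=0x86 r3=0xbd r4=0xb2 r5=0xb1  N=1 Z=0
-- IRQ taken; context saved, return-PC = 7 --

FLAGS = (N=1, Z=0)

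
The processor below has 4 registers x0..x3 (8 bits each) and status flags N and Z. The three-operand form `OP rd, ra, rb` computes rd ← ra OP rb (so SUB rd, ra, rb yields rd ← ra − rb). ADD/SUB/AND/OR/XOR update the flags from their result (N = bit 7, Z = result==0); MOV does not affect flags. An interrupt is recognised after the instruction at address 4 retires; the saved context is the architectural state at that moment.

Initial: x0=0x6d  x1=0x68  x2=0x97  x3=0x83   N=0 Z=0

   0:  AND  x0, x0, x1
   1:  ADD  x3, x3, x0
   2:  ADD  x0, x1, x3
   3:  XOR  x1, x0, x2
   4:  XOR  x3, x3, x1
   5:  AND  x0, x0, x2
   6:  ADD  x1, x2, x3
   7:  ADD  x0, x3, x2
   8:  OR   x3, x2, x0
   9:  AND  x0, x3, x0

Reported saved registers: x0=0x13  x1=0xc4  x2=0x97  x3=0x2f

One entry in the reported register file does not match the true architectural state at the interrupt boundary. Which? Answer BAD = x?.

BAD = x0

after  0: x0=0x68 x1=0x68 x2=0x97 x3=0x83  N=0 Z=0
after  1: x0=0x68 x1=0x68 x2=0x97 x3=0xeb  N=1 Z=0
after  2: x0=0x53 x1=0x68 x2=0x97 x3=0xeb  N=0 Z=0
after  3: x0=0x53 x1=0xc4 x2=0x97 x3=0xeb  N=1 Z=0
after  4: x0=0x53 x1=0xc4 x2=0x97 x3=0x2f  N=0 Z=0
-- IRQ taken; context saved, return-PC = 5 --
mismatch: x0: reported 0x13 vs actual 0x53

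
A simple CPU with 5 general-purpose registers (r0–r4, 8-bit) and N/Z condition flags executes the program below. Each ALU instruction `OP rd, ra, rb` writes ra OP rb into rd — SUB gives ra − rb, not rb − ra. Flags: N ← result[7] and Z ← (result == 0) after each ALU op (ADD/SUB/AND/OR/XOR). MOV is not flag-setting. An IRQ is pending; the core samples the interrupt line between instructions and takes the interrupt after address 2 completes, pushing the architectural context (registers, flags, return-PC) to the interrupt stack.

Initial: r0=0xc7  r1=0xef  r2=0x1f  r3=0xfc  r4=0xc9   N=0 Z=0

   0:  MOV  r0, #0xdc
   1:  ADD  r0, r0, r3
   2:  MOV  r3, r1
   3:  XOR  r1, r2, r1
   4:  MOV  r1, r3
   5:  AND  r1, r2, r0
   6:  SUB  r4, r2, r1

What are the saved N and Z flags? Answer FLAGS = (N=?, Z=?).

FLAGS = (N=1, Z=0)

after  0: r0=0xdc r1=0xef r2=0x1f r3=0xfc r4=0xc9  N=0 Z=0
after  1: r0=0xd8 r1=0xef r2=0x1f r3=0xfc r4=0xc9  N=1 Z=0
after  2: r0=0xd8 r1=0xef r2=0x1f r3=0xef r4=0xc9  N=1 Z=0
-- IRQ taken; context saved, return-PC = 3 --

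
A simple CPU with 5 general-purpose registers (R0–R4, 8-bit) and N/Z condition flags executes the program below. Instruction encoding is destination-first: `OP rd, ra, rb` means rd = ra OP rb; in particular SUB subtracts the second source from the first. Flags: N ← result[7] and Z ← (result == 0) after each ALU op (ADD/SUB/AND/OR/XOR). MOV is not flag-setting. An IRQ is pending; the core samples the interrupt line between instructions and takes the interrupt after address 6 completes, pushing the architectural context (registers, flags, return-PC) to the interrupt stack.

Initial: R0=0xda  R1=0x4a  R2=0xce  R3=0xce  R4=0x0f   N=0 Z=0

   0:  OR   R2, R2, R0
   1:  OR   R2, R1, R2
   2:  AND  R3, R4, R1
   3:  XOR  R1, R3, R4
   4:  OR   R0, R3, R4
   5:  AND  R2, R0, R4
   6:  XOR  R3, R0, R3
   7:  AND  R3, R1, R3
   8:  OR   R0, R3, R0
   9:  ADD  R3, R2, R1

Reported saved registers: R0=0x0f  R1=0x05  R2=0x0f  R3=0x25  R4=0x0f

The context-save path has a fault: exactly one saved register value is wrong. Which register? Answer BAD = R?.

BAD = R3

after  0: R0=0xda R1=0x4a R2=0xde R3=0xce R4=0x0f  N=1 Z=0
after  1: R0=0xda R1=0x4a R2=0xde R3=0xce R4=0x0f  N=1 Z=0
after  2: R0=0xda R1=0x4a R2=0xde R3=0x0a R4=0x0f  N=0 Z=0
after  3: R0=0xda R1=0x05 R2=0xde R3=0x0a R4=0x0f  N=0 Z=0
after  4: R0=0x0f R1=0x05 R2=0xde R3=0x0a R4=0x0f  N=0 Z=0
after  5: R0=0x0f R1=0x05 R2=0x0f R3=0x0a R4=0x0f  N=0 Z=0
after  6: R0=0x0f R1=0x05 R2=0x0f R3=0x05 R4=0x0f  N=0 Z=0
-- IRQ taken; context saved, return-PC = 7 --
mismatch: R3: reported 0x25 vs actual 0x05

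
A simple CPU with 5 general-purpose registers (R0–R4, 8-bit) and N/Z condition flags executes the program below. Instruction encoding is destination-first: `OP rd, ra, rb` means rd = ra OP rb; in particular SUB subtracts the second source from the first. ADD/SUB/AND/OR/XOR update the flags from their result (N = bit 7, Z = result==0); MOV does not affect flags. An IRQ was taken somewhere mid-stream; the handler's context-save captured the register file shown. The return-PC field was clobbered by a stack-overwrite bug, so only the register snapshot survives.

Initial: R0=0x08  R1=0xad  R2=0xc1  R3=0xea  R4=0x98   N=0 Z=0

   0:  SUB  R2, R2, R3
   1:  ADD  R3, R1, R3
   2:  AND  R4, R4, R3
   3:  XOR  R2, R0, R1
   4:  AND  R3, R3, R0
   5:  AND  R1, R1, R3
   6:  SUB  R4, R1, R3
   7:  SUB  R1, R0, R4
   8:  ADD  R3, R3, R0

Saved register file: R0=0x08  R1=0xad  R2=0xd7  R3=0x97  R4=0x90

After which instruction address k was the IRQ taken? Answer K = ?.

after  0: R0=0x08 R1=0xad R2=0xd7 R3=0xea R4=0x98  N=1 Z=0
after  1: R0=0x08 R1=0xad R2=0xd7 R3=0x97 R4=0x98  N=1 Z=0
after  2: R0=0x08 R1=0xad R2=0xd7 R3=0x97 R4=0x90  N=1 Z=0
-- IRQ taken; context saved, return-PC = 3 --

K = 2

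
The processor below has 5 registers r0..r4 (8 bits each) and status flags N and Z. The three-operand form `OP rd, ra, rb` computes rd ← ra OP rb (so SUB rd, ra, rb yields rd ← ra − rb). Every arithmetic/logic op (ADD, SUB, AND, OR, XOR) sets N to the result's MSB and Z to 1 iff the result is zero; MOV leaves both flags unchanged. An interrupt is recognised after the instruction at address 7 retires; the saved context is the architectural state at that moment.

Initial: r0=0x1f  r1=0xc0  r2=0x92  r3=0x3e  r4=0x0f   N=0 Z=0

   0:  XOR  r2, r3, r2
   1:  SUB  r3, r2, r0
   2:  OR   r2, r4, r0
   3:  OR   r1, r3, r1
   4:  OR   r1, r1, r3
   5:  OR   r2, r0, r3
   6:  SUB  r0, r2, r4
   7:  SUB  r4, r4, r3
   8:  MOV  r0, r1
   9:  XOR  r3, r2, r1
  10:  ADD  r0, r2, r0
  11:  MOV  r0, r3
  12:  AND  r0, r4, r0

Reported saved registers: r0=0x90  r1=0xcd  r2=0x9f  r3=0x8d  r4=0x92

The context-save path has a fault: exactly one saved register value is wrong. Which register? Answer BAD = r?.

after  0: r0=0x1f r1=0xc0 r2=0xac r3=0x3e r4=0x0f  N=1 Z=0
after  1: r0=0x1f r1=0xc0 r2=0xac r3=0x8d r4=0x0f  N=1 Z=0
after  2: r0=0x1f r1=0xc0 r2=0x1f r3=0x8d r4=0x0f  N=0 Z=0
after  3: r0=0x1f r1=0xcd r2=0x1f r3=0x8d r4=0x0f  N=1 Z=0
after  4: r0=0x1f r1=0xcd r2=0x1f r3=0x8d r4=0x0f  N=1 Z=0
after  5: r0=0x1f r1=0xcd r2=0x9f r3=0x8d r4=0x0f  N=1 Z=0
after  6: r0=0x90 r1=0xcd r2=0x9f r3=0x8d r4=0x0f  N=1 Z=0
after  7: r0=0x90 r1=0xcd r2=0x9f r3=0x8d r4=0x82  N=1 Z=0
-- IRQ taken; context saved, return-PC = 8 --
mismatch: r4: reported 0x92 vs actual 0x82

BAD = r4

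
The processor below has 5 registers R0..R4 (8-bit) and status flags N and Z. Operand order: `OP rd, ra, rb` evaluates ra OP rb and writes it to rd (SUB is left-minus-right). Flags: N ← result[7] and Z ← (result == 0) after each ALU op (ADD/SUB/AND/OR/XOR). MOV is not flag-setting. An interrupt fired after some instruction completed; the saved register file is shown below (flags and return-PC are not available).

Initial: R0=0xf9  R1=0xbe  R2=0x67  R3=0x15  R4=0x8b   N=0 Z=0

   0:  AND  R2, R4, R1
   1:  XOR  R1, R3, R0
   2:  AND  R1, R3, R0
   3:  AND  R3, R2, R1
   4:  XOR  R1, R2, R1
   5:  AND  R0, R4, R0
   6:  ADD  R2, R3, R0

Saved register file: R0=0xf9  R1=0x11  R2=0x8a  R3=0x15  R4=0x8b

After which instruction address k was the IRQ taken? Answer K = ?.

K = 2

after  0: R0=0xf9 R1=0xbe R2=0x8a R3=0x15 R4=0x8b  N=1 Z=0
after  1: R0=0xf9 R1=0xec R2=0x8a R3=0x15 R4=0x8b  N=1 Z=0
after  2: R0=0xf9 R1=0x11 R2=0x8a R3=0x15 R4=0x8b  N=0 Z=0
-- IRQ taken; context saved, return-PC = 3 --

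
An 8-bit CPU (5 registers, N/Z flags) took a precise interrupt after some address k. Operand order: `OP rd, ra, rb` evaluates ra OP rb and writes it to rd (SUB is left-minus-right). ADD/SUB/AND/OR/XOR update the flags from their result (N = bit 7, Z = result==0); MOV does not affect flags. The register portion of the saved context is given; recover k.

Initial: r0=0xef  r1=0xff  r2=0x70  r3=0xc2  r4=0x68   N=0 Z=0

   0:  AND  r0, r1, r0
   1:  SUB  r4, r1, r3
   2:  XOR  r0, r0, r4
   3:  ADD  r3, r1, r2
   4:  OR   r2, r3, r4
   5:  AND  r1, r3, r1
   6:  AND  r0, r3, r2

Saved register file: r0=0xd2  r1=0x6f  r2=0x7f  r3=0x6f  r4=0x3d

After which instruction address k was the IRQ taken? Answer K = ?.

after  0: r0=0xef r1=0xff r2=0x70 r3=0xc2 r4=0x68  N=1 Z=0
after  1: r0=0xef r1=0xff r2=0x70 r3=0xc2 r4=0x3d  N=0 Z=0
after  2: r0=0xd2 r1=0xff r2=0x70 r3=0xc2 r4=0x3d  N=1 Z=0
after  3: r0=0xd2 r1=0xff r2=0x70 r3=0x6f r4=0x3d  N=0 Z=0
after  4: r0=0xd2 r1=0xff r2=0x7f r3=0x6f r4=0x3d  N=0 Z=0
after  5: r0=0xd2 r1=0x6f r2=0x7f r3=0x6f r4=0x3d  N=0 Z=0
-- IRQ taken; context saved, return-PC = 6 --

K = 5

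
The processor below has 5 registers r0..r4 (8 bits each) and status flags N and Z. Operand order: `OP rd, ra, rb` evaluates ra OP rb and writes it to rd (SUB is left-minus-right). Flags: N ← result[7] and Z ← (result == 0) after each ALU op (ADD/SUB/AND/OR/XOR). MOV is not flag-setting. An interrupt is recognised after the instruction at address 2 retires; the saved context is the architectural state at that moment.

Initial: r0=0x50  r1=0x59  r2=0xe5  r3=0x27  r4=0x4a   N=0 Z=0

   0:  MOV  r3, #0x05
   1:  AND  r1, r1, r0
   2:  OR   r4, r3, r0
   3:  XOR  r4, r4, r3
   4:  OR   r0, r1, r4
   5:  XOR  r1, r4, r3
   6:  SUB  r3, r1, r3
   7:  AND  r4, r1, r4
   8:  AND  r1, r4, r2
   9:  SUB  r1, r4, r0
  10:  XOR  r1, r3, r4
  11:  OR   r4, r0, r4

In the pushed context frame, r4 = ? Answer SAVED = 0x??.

SAVED = 0x55

after  0: r0=0x50 r1=0x59 r2=0xe5 r3=0x05 r4=0x4a  N=0 Z=0
after  1: r0=0x50 r1=0x50 r2=0xe5 r3=0x05 r4=0x4a  N=0 Z=0
after  2: r0=0x50 r1=0x50 r2=0xe5 r3=0x05 r4=0x55  N=0 Z=0
-- IRQ taken; context saved, return-PC = 3 --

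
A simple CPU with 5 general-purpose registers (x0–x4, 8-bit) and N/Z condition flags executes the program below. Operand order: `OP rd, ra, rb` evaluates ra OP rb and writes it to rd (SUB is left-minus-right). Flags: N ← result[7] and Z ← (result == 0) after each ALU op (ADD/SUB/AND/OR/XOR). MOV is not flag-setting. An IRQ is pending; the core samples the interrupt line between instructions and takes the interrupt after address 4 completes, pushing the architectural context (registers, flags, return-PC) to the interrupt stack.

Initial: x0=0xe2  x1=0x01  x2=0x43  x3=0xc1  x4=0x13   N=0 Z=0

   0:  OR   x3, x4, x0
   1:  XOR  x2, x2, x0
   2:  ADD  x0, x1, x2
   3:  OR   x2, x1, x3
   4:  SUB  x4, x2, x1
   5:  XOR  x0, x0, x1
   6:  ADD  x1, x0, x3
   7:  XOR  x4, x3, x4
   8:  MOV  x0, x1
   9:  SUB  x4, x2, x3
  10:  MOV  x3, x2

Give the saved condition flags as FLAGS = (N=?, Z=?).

FLAGS = (N=1, Z=0)

after  0: x0=0xe2 x1=0x01 x2=0x43 x3=0xf3 x4=0x13  N=1 Z=0
after  1: x0=0xe2 x1=0x01 x2=0xa1 x3=0xf3 x4=0x13  N=1 Z=0
after  2: x0=0xa2 x1=0x01 x2=0xa1 x3=0xf3 x4=0x13  N=1 Z=0
after  3: x0=0xa2 x1=0x01 x2=0xf3 x3=0xf3 x4=0x13  N=1 Z=0
after  4: x0=0xa2 x1=0x01 x2=0xf3 x3=0xf3 x4=0xf2  N=1 Z=0
-- IRQ taken; context saved, return-PC = 5 --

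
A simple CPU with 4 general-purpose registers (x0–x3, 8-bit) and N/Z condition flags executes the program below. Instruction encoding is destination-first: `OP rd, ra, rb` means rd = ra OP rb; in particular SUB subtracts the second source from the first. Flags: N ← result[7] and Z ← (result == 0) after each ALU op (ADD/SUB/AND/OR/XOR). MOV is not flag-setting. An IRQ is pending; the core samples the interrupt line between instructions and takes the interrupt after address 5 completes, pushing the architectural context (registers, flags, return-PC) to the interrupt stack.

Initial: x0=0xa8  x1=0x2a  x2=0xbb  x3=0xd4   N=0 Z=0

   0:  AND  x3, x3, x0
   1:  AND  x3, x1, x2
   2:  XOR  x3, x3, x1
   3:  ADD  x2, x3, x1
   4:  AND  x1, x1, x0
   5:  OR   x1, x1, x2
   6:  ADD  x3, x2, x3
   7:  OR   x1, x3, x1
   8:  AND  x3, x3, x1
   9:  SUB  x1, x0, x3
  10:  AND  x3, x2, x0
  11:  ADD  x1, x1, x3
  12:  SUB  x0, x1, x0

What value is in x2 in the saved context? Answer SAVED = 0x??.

after  0: x0=0xa8 x1=0x2a x2=0xbb x3=0x80  N=1 Z=0
after  1: x0=0xa8 x1=0x2a x2=0xbb x3=0x2a  N=0 Z=0
after  2: x0=0xa8 x1=0x2a x2=0xbb x3=0x00  N=0 Z=1
after  3: x0=0xa8 x1=0x2a x2=0x2a x3=0x00  N=0 Z=0
after  4: x0=0xa8 x1=0x28 x2=0x2a x3=0x00  N=0 Z=0
after  5: x0=0xa8 x1=0x2a x2=0x2a x3=0x00  N=0 Z=0
-- IRQ taken; context saved, return-PC = 6 --

SAVED = 0x2a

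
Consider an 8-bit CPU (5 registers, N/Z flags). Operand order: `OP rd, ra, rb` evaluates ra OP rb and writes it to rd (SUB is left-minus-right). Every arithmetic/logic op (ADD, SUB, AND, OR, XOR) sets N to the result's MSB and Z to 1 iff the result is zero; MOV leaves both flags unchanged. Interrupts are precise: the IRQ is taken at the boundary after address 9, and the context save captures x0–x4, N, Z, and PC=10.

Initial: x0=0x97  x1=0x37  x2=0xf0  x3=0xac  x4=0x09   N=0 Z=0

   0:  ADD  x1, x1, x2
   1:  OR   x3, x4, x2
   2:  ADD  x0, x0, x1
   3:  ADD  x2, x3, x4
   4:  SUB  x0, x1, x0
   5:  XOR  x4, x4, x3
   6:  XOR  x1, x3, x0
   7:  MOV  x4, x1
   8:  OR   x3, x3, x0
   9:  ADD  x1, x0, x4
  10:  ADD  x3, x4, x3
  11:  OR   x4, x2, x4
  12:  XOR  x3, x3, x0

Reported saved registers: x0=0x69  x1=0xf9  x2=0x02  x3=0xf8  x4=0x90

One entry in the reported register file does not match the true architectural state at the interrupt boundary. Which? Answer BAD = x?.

BAD = x3

after  0: x0=0x97 x1=0x27 x2=0xf0 x3=0xac x4=0x09  N=0 Z=0
after  1: x0=0x97 x1=0x27 x2=0xf0 x3=0xf9 x4=0x09  N=1 Z=0
after  2: x0=0xbe x1=0x27 x2=0xf0 x3=0xf9 x4=0x09  N=1 Z=0
after  3: x0=0xbe x1=0x27 x2=0x02 x3=0xf9 x4=0x09  N=0 Z=0
after  4: x0=0x69 x1=0x27 x2=0x02 x3=0xf9 x4=0x09  N=0 Z=0
after  5: x0=0x69 x1=0x27 x2=0x02 x3=0xf9 x4=0xf0  N=1 Z=0
after  6: x0=0x69 x1=0x90 x2=0x02 x3=0xf9 x4=0xf0  N=1 Z=0
after  7: x0=0x69 x1=0x90 x2=0x02 x3=0xf9 x4=0x90  N=1 Z=0
after  8: x0=0x69 x1=0x90 x2=0x02 x3=0xf9 x4=0x90  N=1 Z=0
after  9: x0=0x69 x1=0xf9 x2=0x02 x3=0xf9 x4=0x90  N=1 Z=0
-- IRQ taken; context saved, return-PC = 10 --
mismatch: x3: reported 0xf8 vs actual 0xf9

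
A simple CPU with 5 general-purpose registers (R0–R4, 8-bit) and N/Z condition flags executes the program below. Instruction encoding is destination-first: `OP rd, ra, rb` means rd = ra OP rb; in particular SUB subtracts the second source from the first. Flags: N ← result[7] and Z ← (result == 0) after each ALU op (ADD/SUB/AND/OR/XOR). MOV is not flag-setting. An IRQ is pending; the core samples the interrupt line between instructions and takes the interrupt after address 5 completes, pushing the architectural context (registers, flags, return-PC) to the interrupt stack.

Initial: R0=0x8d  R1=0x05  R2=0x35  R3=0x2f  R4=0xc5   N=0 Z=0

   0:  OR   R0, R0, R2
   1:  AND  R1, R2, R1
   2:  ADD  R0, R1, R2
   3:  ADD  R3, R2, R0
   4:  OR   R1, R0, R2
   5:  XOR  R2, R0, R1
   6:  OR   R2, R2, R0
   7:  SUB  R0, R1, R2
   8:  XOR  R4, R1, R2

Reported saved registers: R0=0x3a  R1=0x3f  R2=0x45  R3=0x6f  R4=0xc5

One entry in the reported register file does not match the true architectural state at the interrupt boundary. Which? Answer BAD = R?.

BAD = R2

after  0: R0=0xbd R1=0x05 R2=0x35 R3=0x2f R4=0xc5  N=1 Z=0
after  1: R0=0xbd R1=0x05 R2=0x35 R3=0x2f R4=0xc5  N=0 Z=0
after  2: R0=0x3a R1=0x05 R2=0x35 R3=0x2f R4=0xc5  N=0 Z=0
after  3: R0=0x3a R1=0x05 R2=0x35 R3=0x6f R4=0xc5  N=0 Z=0
after  4: R0=0x3a R1=0x3f R2=0x35 R3=0x6f R4=0xc5  N=0 Z=0
after  5: R0=0x3a R1=0x3f R2=0x05 R3=0x6f R4=0xc5  N=0 Z=0
-- IRQ taken; context saved, return-PC = 6 --
mismatch: R2: reported 0x45 vs actual 0x05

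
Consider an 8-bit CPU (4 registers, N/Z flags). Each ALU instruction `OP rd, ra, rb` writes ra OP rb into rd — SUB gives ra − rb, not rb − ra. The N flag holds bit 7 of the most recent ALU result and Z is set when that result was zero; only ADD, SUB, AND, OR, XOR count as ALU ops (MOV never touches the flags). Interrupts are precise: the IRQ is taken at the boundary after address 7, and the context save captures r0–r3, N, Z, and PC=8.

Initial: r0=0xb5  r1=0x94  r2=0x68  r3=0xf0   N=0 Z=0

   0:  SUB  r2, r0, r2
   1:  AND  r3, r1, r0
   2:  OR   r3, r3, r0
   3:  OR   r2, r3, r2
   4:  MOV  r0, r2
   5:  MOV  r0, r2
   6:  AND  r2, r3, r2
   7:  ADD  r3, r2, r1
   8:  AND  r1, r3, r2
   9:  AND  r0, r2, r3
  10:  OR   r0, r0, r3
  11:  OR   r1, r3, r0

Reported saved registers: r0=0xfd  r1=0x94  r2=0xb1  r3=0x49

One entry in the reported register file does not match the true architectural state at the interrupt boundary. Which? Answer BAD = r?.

BAD = r2

after  0: r0=0xb5 r1=0x94 r2=0x4d r3=0xf0  N=0 Z=0
after  1: r0=0xb5 r1=0x94 r2=0x4d r3=0x94  N=1 Z=0
after  2: r0=0xb5 r1=0x94 r2=0x4d r3=0xb5  N=1 Z=0
after  3: r0=0xb5 r1=0x94 r2=0xfd r3=0xb5  N=1 Z=0
after  4: r0=0xfd r1=0x94 r2=0xfd r3=0xb5  N=1 Z=0
after  5: r0=0xfd r1=0x94 r2=0xfd r3=0xb5  N=1 Z=0
after  6: r0=0xfd r1=0x94 r2=0xb5 r3=0xb5  N=1 Z=0
after  7: r0=0xfd r1=0x94 r2=0xb5 r3=0x49  N=0 Z=0
-- IRQ taken; context saved, return-PC = 8 --
mismatch: r2: reported 0xb1 vs actual 0xb5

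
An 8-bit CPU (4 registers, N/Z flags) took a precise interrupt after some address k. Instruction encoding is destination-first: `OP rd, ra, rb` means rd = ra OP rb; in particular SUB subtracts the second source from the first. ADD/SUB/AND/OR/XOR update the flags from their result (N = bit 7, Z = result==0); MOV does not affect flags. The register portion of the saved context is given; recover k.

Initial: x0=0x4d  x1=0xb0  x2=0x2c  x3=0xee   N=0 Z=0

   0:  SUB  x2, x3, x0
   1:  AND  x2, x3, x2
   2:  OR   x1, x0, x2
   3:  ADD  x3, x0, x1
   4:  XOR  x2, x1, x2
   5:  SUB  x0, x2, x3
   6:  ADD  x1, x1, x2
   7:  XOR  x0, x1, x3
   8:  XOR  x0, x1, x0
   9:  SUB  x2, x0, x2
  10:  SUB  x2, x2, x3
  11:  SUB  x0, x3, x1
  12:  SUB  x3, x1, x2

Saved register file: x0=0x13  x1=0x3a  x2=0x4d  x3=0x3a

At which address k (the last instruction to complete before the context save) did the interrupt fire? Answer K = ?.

K = 6

after  0: x0=0x4d x1=0xb0 x2=0xa1 x3=0xee  N=1 Z=0
after  1: x0=0x4d x1=0xb0 x2=0xa0 x3=0xee  N=1 Z=0
after  2: x0=0x4d x1=0xed x2=0xa0 x3=0xee  N=1 Z=0
after  3: x0=0x4d x1=0xed x2=0xa0 x3=0x3a  N=0 Z=0
after  4: x0=0x4d x1=0xed x2=0x4d x3=0x3a  N=0 Z=0
after  5: x0=0x13 x1=0xed x2=0x4d x3=0x3a  N=0 Z=0
after  6: x0=0x13 x1=0x3a x2=0x4d x3=0x3a  N=0 Z=0
-- IRQ taken; context saved, return-PC = 7 --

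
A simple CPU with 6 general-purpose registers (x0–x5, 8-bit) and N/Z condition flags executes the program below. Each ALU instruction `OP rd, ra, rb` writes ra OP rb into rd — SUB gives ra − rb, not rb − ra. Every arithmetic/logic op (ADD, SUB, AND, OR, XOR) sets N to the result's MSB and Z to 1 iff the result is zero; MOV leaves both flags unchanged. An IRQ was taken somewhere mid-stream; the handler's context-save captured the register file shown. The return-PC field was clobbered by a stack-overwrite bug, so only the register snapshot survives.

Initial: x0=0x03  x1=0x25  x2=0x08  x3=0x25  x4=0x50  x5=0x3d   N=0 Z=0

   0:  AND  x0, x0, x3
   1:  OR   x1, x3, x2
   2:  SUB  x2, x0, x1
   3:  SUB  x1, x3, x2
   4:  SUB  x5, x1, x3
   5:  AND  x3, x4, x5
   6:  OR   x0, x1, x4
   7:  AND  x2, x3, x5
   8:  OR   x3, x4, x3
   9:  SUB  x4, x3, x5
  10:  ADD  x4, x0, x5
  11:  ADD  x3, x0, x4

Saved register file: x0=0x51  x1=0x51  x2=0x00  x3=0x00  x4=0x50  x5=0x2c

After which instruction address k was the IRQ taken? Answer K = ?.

after  0: x0=0x01 x1=0x25 x2=0x08 x3=0x25 x4=0x50 x5=0x3d  N=0 Z=0
after  1: x0=0x01 x1=0x2d x2=0x08 x3=0x25 x4=0x50 x5=0x3d  N=0 Z=0
after  2: x0=0x01 x1=0x2d x2=0xd4 x3=0x25 x4=0x50 x5=0x3d  N=1 Z=0
after  3: x0=0x01 x1=0x51 x2=0xd4 x3=0x25 x4=0x50 x5=0x3d  N=0 Z=0
after  4: x0=0x01 x1=0x51 x2=0xd4 x3=0x25 x4=0x50 x5=0x2c  N=0 Z=0
after  5: x0=0x01 x1=0x51 x2=0xd4 x3=0x00 x4=0x50 x5=0x2c  N=0 Z=1
after  6: x0=0x51 x1=0x51 x2=0xd4 x3=0x00 x4=0x50 x5=0x2c  N=0 Z=0
after  7: x0=0x51 x1=0x51 x2=0x00 x3=0x00 x4=0x50 x5=0x2c  N=0 Z=1
-- IRQ taken; context saved, return-PC = 8 --

K = 7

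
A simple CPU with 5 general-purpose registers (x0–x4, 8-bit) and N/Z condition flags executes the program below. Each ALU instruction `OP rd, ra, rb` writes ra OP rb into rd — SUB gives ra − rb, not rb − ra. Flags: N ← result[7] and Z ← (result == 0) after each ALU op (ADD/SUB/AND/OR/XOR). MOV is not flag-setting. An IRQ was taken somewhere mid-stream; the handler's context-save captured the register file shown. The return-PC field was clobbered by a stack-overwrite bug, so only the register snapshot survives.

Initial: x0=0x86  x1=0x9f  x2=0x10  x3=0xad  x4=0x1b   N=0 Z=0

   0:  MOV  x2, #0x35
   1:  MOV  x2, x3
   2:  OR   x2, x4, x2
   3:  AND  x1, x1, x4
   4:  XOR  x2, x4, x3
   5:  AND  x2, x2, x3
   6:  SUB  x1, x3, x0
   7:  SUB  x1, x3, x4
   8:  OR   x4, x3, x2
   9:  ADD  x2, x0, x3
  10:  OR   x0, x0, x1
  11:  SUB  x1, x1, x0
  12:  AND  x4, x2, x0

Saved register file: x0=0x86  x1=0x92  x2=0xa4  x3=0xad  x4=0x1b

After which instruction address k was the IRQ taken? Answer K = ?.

after  0: x0=0x86 x1=0x9f x2=0x35 x3=0xad x4=0x1b  N=0 Z=0
after  1: x0=0x86 x1=0x9f x2=0xad x3=0xad x4=0x1b  N=0 Z=0
after  2: x0=0x86 x1=0x9f x2=0xbf x3=0xad x4=0x1b  N=1 Z=0
after  3: x0=0x86 x1=0x1b x2=0xbf x3=0xad x4=0x1b  N=0 Z=0
after  4: x0=0x86 x1=0x1b x2=0xb6 x3=0xad x4=0x1b  N=1 Z=0
after  5: x0=0x86 x1=0x1b x2=0xa4 x3=0xad x4=0x1b  N=1 Z=0
after  6: x0=0x86 x1=0x27 x2=0xa4 x3=0xad x4=0x1b  N=0 Z=0
after  7: x0=0x86 x1=0x92 x2=0xa4 x3=0xad x4=0x1b  N=1 Z=0
-- IRQ taken; context saved, return-PC = 8 --

K = 7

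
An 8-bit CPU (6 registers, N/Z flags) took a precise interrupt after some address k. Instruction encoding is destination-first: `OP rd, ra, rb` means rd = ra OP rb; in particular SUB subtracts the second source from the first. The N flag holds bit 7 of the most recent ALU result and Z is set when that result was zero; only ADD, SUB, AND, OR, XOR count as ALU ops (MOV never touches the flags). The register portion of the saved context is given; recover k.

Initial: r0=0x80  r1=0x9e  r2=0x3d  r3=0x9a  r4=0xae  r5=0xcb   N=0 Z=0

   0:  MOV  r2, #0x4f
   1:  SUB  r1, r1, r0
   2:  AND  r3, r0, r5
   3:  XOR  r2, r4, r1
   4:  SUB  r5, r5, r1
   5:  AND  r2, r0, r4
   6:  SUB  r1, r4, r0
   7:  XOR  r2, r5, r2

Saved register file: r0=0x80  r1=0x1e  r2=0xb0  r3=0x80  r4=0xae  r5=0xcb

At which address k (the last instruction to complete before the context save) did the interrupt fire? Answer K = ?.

after  0: r0=0x80 r1=0x9e r2=0x4f r3=0x9a r4=0xae r5=0xcb  N=0 Z=0
after  1: r0=0x80 r1=0x1e r2=0x4f r3=0x9a r4=0xae r5=0xcb  N=0 Z=0
after  2: r0=0x80 r1=0x1e r2=0x4f r3=0x80 r4=0xae r5=0xcb  N=1 Z=0
after  3: r0=0x80 r1=0x1e r2=0xb0 r3=0x80 r4=0xae r5=0xcb  N=1 Z=0
-- IRQ taken; context saved, return-PC = 4 --

K = 3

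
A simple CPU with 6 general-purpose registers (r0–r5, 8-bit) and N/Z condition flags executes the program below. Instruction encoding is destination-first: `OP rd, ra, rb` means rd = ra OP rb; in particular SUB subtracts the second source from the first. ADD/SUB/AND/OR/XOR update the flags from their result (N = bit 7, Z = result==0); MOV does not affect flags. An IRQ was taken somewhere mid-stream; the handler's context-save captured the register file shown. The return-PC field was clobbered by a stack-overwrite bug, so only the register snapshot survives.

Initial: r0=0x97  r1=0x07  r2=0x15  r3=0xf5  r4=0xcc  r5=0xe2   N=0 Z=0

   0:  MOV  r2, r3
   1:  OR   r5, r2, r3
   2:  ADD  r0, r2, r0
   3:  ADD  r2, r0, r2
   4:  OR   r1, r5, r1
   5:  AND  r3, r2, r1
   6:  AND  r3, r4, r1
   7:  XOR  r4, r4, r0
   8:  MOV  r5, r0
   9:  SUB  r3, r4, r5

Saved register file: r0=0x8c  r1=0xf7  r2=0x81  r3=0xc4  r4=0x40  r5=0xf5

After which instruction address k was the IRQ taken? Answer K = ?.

after  0: r0=0x97 r1=0x07 r2=0xf5 r3=0xf5 r4=0xcc r5=0xe2  N=0 Z=0
after  1: r0=0x97 r1=0x07 r2=0xf5 r3=0xf5 r4=0xcc r5=0xf5  N=1 Z=0
after  2: r0=0x8c r1=0x07 r2=0xf5 r3=0xf5 r4=0xcc r5=0xf5  N=1 Z=0
after  3: r0=0x8c r1=0x07 r2=0x81 r3=0xf5 r4=0xcc r5=0xf5  N=1 Z=0
after  4: r0=0x8c r1=0xf7 r2=0x81 r3=0xf5 r4=0xcc r5=0xf5  N=1 Z=0
after  5: r0=0x8c r1=0xf7 r2=0x81 r3=0x81 r4=0xcc r5=0xf5  N=1 Z=0
after  6: r0=0x8c r1=0xf7 r2=0x81 r3=0xc4 r4=0xcc r5=0xf5  N=1 Z=0
after  7: r0=0x8c r1=0xf7 r2=0x81 r3=0xc4 r4=0x40 r5=0xf5  N=0 Z=0
-- IRQ taken; context saved, return-PC = 8 --

K = 7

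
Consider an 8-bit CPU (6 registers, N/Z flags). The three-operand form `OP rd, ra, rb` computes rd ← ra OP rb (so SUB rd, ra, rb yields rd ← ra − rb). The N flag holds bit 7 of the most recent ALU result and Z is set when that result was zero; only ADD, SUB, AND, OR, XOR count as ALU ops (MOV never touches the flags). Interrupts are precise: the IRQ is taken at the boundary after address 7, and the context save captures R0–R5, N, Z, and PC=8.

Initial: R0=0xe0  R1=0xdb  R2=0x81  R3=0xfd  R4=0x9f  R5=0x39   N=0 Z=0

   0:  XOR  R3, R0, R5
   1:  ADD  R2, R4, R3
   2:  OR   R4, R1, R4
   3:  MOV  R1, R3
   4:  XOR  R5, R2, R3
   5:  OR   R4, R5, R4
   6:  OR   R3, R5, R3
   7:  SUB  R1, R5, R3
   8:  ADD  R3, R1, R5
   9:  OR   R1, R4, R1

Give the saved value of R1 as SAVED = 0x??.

SAVED = 0xa8

after  0: R0=0xe0 R1=0xdb R2=0x81 R3=0xd9 R4=0x9f R5=0x39  N=1 Z=0
after  1: R0=0xe0 R1=0xdb R2=0x78 R3=0xd9 R4=0x9f R5=0x39  N=0 Z=0
after  2: R0=0xe0 R1=0xdb R2=0x78 R3=0xd9 R4=0xdf R5=0x39  N=1 Z=0
after  3: R0=0xe0 R1=0xd9 R2=0x78 R3=0xd9 R4=0xdf R5=0x39  N=1 Z=0
after  4: R0=0xe0 R1=0xd9 R2=0x78 R3=0xd9 R4=0xdf R5=0xa1  N=1 Z=0
after  5: R0=0xe0 R1=0xd9 R2=0x78 R3=0xd9 R4=0xff R5=0xa1  N=1 Z=0
after  6: R0=0xe0 R1=0xd9 R2=0x78 R3=0xf9 R4=0xff R5=0xa1  N=1 Z=0
after  7: R0=0xe0 R1=0xa8 R2=0x78 R3=0xf9 R4=0xff R5=0xa1  N=1 Z=0
-- IRQ taken; context saved, return-PC = 8 --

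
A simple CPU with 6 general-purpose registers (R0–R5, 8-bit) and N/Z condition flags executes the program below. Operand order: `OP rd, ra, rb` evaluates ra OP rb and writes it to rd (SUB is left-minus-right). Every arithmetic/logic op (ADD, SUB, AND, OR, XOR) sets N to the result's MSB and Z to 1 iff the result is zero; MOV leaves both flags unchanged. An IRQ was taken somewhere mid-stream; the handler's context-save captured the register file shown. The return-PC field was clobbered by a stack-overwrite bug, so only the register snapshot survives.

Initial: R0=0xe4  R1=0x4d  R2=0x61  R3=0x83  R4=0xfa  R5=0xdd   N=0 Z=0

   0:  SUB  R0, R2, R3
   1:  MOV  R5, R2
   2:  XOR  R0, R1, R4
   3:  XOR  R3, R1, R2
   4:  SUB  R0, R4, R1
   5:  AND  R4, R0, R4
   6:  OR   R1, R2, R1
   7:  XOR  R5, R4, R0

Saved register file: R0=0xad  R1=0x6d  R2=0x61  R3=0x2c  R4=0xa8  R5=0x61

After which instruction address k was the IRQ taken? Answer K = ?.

after  0: R0=0xde R1=0x4d R2=0x61 R3=0x83 R4=0xfa R5=0xdd  N=1 Z=0
after  1: R0=0xde R1=0x4d R2=0x61 R3=0x83 R4=0xfa R5=0x61  N=1 Z=0
after  2: R0=0xb7 R1=0x4d R2=0x61 R3=0x83 R4=0xfa R5=0x61  N=1 Z=0
after  3: R0=0xb7 R1=0x4d R2=0x61 R3=0x2c R4=0xfa R5=0x61  N=0 Z=0
after  4: R0=0xad R1=0x4d R2=0x61 R3=0x2c R4=0xfa R5=0x61  N=1 Z=0
after  5: R0=0xad R1=0x4d R2=0x61 R3=0x2c R4=0xa8 R5=0x61  N=1 Z=0
after  6: R0=0xad R1=0x6d R2=0x61 R3=0x2c R4=0xa8 R5=0x61  N=0 Z=0
-- IRQ taken; context saved, return-PC = 7 --

K = 6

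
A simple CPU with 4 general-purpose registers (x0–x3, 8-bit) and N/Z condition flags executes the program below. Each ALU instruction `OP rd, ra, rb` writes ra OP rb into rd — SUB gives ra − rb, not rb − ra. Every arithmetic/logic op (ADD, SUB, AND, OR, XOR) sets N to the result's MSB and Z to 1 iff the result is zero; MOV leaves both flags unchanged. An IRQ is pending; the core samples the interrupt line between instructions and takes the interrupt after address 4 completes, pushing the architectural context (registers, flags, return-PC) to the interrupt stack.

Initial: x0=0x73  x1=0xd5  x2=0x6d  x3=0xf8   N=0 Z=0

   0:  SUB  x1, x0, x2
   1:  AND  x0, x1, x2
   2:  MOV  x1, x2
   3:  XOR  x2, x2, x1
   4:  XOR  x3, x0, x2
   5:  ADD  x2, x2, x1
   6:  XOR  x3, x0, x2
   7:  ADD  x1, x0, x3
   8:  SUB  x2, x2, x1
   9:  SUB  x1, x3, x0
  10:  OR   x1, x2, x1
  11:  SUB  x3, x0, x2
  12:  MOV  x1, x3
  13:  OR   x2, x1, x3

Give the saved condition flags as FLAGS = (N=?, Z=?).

FLAGS = (N=0, Z=0)

after  0: x0=0x73 x1=0x06 x2=0x6d x3=0xf8  N=0 Z=0
after  1: x0=0x04 x1=0x06 x2=0x6d x3=0xf8  N=0 Z=0
after  2: x0=0x04 x1=0x6d x2=0x6d x3=0xf8  N=0 Z=0
after  3: x0=0x04 x1=0x6d x2=0x00 x3=0xf8  N=0 Z=1
after  4: x0=0x04 x1=0x6d x2=0x00 x3=0x04  N=0 Z=0
-- IRQ taken; context saved, return-PC = 5 --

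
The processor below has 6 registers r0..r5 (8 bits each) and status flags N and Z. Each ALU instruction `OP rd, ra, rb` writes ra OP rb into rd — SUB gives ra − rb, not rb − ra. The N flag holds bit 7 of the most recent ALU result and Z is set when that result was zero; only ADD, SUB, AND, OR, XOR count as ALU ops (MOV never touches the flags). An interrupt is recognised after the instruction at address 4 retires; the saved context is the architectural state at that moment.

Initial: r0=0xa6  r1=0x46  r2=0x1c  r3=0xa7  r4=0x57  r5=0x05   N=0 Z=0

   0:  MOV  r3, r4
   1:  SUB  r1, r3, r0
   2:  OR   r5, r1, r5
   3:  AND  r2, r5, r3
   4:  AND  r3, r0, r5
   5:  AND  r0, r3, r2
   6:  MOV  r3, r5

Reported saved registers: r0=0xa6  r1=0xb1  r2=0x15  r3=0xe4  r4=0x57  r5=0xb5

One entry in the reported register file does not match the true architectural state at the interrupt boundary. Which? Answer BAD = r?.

BAD = r3

after  0: r0=0xa6 r1=0x46 r2=0x1c r3=0x57 r4=0x57 r5=0x05  N=0 Z=0
after  1: r0=0xa6 r1=0xb1 r2=0x1c r3=0x57 r4=0x57 r5=0x05  N=1 Z=0
after  2: r0=0xa6 r1=0xb1 r2=0x1c r3=0x57 r4=0x57 r5=0xb5  N=1 Z=0
after  3: r0=0xa6 r1=0xb1 r2=0x15 r3=0x57 r4=0x57 r5=0xb5  N=0 Z=0
after  4: r0=0xa6 r1=0xb1 r2=0x15 r3=0xa4 r4=0x57 r5=0xb5  N=1 Z=0
-- IRQ taken; context saved, return-PC = 5 --
mismatch: r3: reported 0xe4 vs actual 0xa4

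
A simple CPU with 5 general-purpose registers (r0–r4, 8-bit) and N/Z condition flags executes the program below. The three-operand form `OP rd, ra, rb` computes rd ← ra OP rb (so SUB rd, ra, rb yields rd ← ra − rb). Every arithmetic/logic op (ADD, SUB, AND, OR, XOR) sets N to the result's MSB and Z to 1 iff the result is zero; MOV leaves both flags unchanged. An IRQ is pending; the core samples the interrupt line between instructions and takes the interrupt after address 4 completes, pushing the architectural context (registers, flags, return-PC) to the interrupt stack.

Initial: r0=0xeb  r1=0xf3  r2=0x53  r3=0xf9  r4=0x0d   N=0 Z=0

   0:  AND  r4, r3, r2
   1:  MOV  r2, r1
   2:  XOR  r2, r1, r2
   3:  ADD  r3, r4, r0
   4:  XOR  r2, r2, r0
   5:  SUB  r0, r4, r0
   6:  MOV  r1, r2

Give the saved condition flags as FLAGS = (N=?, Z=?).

after  0: r0=0xeb r1=0xf3 r2=0x53 r3=0xf9 r4=0x51  N=0 Z=0
after  1: r0=0xeb r1=0xf3 r2=0xf3 r3=0xf9 r4=0x51  N=0 Z=0
after  2: r0=0xeb r1=0xf3 r2=0x00 r3=0xf9 r4=0x51  N=0 Z=1
after  3: r0=0xeb r1=0xf3 r2=0x00 r3=0x3c r4=0x51  N=0 Z=0
after  4: r0=0xeb r1=0xf3 r2=0xeb r3=0x3c r4=0x51  N=1 Z=0
-- IRQ taken; context saved, return-PC = 5 --

FLAGS = (N=1, Z=0)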